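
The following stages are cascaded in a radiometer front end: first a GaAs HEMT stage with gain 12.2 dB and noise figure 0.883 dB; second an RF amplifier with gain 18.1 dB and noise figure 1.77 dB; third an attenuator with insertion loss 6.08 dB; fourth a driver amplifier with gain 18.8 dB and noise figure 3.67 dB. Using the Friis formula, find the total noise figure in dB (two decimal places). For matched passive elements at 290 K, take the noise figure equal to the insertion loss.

1.02 dB

Convert to linear (a loss of L dB is a gain of −L dB): F_i = 10^(NF_i/10), G_i = 10^(G_i,dB/10)
  Stage 1: F_1 = 10^(0.883/10) = 1.225, G_1 = 10^(12.2/10) = 16.60
  Stage 2: F_2 = 10^(1.77/10) = 1.503, G_2 = 10^(18.1/10) = 64.57
  Stage 3: F_3 = 10^(6.08/10) = 4.055, G_3 = 10^(−6.08/10) = 0.2466
  Stage 4: F_4 = 10^(3.67/10) = 2.328, G_4 = 10^(18.8/10) = 75.86
Friis cascade:
  F = 1.225 + (1.503 − 1)/16.60 + (4.055 − 1)/1072 + (2.328 − 1)/264.2 = 1.264
NF = 10 log₁₀(1.264) = 1.02 dB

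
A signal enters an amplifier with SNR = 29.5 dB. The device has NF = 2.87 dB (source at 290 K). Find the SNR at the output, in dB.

26.63 dB

By definition F = SNR_in/SNR_out, so in dB: SNR_out = SNR_in − NF
SNR_out = 29.5 − 2.87 = 26.63 dB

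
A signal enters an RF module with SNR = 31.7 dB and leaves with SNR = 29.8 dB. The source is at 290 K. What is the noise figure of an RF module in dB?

1.9 dB

NF (dB) = SNR_in(dB) − SNR_out(dB) when the source is at T₀
NF = 31.7 − 29.8 = 1.9 dB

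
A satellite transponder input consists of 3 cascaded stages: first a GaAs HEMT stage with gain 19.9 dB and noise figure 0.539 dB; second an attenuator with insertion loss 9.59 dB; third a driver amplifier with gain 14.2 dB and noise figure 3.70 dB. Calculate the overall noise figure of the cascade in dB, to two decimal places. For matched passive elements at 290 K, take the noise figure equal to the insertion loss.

Convert to linear (a loss of L dB is a gain of −L dB): F_i = 10^(NF_i/10), G_i = 10^(G_i,dB/10)
  Stage 1: F_1 = 10^(0.539/10) = 1.132, G_1 = 10^(19.9/10) = 97.72
  Stage 2: F_2 = 10^(9.59/10) = 9.099, G_2 = 10^(−9.59/10) = 0.1099
  Stage 3: F_3 = 10^(3.70/10) = 2.344, G_3 = 10^(14.2/10) = 26.30
Friis cascade:
  F = 1.132 + (9.099 − 1)/97.72 + (2.344 − 1)/10.74 = 1.340
NF = 10 log₁₀(1.340) = 1.27 dB

1.27 dB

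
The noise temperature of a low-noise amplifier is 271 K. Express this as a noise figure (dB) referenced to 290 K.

F = 1 + T_e/T₀ = 1 + 271/290 = 1.93448
NF = 10 log₁₀(1.93448) = 2.87 dB

2.87 dB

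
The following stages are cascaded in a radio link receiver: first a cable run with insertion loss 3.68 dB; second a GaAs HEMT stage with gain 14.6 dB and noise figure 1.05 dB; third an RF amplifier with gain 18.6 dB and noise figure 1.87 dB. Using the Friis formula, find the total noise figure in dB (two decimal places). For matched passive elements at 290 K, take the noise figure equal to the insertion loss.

4.79 dB

Convert to linear (a loss of L dB is a gain of −L dB): F_i = 10^(NF_i/10), G_i = 10^(G_i,dB/10)
  Stage 1: F_1 = 10^(3.68/10) = 2.333, G_1 = 10^(−3.68/10) = 0.4285
  Stage 2: F_2 = 10^(1.05/10) = 1.274, G_2 = 10^(14.6/10) = 28.84
  Stage 3: F_3 = 10^(1.87/10) = 1.538, G_3 = 10^(18.6/10) = 72.44
Friis cascade:
  F = 2.333 + (1.274 − 1)/0.4285 + (1.538 − 1)/12.36 = 3.015
NF = 10 log₁₀(3.015) = 4.79 dB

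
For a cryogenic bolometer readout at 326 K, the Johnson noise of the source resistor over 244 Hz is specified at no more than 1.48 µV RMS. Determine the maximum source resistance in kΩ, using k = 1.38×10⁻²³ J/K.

Johnson–Nyquist: V_n = √(4kTRB) ⇒ R = V_n² / (4kTB)
4kTB = 4 × 1.38×10⁻²³ × 326 × 2.44×10² = 4.39×10⁻¹⁸
R = (1.48×10⁻⁶)² / 4.39×10⁻¹⁸ = 4.99×10⁵ Ω = 499 kΩ

499 kΩ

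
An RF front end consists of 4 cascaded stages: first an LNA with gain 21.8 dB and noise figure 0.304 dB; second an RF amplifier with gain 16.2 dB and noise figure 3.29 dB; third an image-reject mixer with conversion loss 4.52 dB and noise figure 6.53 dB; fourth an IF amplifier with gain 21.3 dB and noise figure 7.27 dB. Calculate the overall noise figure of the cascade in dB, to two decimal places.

0.34 dB

Convert to linear (a loss of L dB is a gain of −L dB): F_i = 10^(NF_i/10), G_i = 10^(G_i,dB/10)
  Stage 1: F_1 = 10^(0.304/10) = 1.073, G_1 = 10^(21.8/10) = 151.4
  Stage 2: F_2 = 10^(3.29/10) = 2.133, G_2 = 10^(16.2/10) = 41.69
  Stage 3: F_3 = 10^(6.53/10) = 4.498, G_3 = 10^(−4.52/10) = 0.3532
  Stage 4: F_4 = 10^(7.27/10) = 5.333, G_4 = 10^(21.3/10) = 134.9
Friis cascade:
  F = 1.073 + (2.133 − 1)/151.4 + (4.498 − 1)/6310 + (5.333 − 1)/2228 = 1.082
NF = 10 log₁₀(1.082) = 0.34 dB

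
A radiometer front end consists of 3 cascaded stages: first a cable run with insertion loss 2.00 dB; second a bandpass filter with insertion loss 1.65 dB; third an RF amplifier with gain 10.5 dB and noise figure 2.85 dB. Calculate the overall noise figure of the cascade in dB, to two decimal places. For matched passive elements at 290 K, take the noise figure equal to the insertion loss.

Convert to linear (a loss of L dB is a gain of −L dB): F_i = 10^(NF_i/10), G_i = 10^(G_i,dB/10)
  Stage 1: F_1 = 10^(2.00/10) = 1.585, G_1 = 10^(−2.00/10) = 0.6310
  Stage 2: F_2 = 10^(1.65/10) = 1.462, G_2 = 10^(−1.65/10) = 0.6839
  Stage 3: F_3 = 10^(2.85/10) = 1.928, G_3 = 10^(10.5/10) = 11.22
Friis cascade:
  F = 1.585 + (1.462 − 1)/0.6310 + (1.928 − 1)/0.4315 = 4.467
NF = 10 log₁₀(4.467) = 6.50 dB

6.50 dB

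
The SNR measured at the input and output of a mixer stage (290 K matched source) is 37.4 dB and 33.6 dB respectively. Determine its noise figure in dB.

NF (dB) = SNR_in(dB) − SNR_out(dB) when the source is at T₀
NF = 37.4 − 33.6 = 3.8 dB

3.8 dB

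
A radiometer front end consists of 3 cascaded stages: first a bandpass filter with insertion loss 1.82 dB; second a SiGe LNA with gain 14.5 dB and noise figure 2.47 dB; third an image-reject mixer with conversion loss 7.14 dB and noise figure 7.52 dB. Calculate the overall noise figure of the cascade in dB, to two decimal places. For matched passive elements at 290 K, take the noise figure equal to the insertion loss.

4.68 dB

Convert to linear (a loss of L dB is a gain of −L dB): F_i = 10^(NF_i/10), G_i = 10^(G_i,dB/10)
  Stage 1: F_1 = 10^(1.82/10) = 1.521, G_1 = 10^(−1.82/10) = 0.6577
  Stage 2: F_2 = 10^(2.47/10) = 1.766, G_2 = 10^(14.5/10) = 28.18
  Stage 3: F_3 = 10^(7.52/10) = 5.649, G_3 = 10^(−7.14/10) = 0.1932
Friis cascade:
  F = 1.521 + (1.766 − 1)/0.6577 + (5.649 − 1)/18.54 = 2.936
NF = 10 log₁₀(2.936) = 4.68 dB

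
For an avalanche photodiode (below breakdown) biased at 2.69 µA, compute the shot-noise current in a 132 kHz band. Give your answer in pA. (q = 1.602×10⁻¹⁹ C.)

337 pA

I_n = √(2qI·B)
2qI·B = 2 × 1.602×10⁻¹⁹ × 2.69×10⁻⁶ × 1.32×10⁵ = 1.14×10⁻¹⁹ A²
I_n = √(1.14×10⁻¹⁹) = 3.37×10⁻¹⁰ A = 337 pA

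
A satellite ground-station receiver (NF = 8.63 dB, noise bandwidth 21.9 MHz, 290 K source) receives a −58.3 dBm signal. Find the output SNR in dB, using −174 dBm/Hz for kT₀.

33.7 dB

Noise floor: N = −174 + 10 log₁₀(B) + NF
10 log₁₀(2.19×10⁷) = 73.4 dB
N = −174 + 73.4 + 8.63 = −91.97 dBm
SNR = P_sig − N = −58.3 − (−91.97) = 33.67 dB → 33.7 dB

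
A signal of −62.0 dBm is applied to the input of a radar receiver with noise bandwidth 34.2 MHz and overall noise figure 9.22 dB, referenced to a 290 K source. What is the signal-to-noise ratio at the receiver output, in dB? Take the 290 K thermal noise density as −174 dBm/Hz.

Noise floor: N = −174 + 10 log₁₀(B) + NF
10 log₁₀(3.42×10⁷) = 75.34 dB
N = −174 + 75.34 + 9.22 = −89.44 dBm
SNR = P_sig − N = −62.0 − (−89.44) = 27.44 dB → 27.4 dB

27.4 dB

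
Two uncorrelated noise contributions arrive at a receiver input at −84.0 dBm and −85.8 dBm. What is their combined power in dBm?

−81.8 dBm

Convert to linear, add, convert back:
P₁ = 3.98×10⁻¹² W, P₂ = 2.63×10⁻¹² W
P_tot = 6.61×10⁻¹² W → 10 log₁₀(P_tot / 10⁻³) = −81.8 dBm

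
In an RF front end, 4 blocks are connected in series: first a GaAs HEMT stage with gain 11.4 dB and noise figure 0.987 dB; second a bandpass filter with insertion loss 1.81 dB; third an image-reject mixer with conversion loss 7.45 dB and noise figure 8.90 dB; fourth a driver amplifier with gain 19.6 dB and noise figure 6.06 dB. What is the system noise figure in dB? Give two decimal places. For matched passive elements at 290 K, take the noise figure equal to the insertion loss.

5.90 dB

Convert to linear (a loss of L dB is a gain of −L dB): F_i = 10^(NF_i/10), G_i = 10^(G_i,dB/10)
  Stage 1: F_1 = 10^(0.987/10) = 1.255, G_1 = 10^(11.4/10) = 13.80
  Stage 2: F_2 = 10^(1.81/10) = 1.517, G_2 = 10^(−1.81/10) = 0.6592
  Stage 3: F_3 = 10^(8.90/10) = 7.762, G_3 = 10^(−7.45/10) = 0.1799
  Stage 4: F_4 = 10^(6.06/10) = 4.036, G_4 = 10^(19.6/10) = 91.20
Friis cascade:
  F = 1.255 + (1.517 − 1)/13.80 + (7.762 − 1)/9.099 + (4.036 − 1)/1.637 = 3.891
NF = 10 log₁₀(3.891) = 5.90 dB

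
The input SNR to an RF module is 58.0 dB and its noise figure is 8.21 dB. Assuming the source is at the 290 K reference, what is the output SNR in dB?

By definition F = SNR_in/SNR_out, so in dB: SNR_out = SNR_in − NF
SNR_out = 58.0 − 8.21 = 49.79 dB

49.79 dB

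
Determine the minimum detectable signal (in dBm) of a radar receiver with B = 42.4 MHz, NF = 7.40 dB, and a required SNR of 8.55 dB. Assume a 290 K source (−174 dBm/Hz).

−81.8 dBm

Sensitivity = −174 + 10 log₁₀(B) + NF + SNR_min
= −174 + 76.27 + 7.40 + 8.55
= −81.78 dBm → −81.8 dBm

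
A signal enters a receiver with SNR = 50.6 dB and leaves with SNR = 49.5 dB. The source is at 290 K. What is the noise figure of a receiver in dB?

1.1 dB

NF (dB) = SNR_in(dB) − SNR_out(dB) when the source is at T₀
NF = 50.6 − 49.5 = 1.1 dB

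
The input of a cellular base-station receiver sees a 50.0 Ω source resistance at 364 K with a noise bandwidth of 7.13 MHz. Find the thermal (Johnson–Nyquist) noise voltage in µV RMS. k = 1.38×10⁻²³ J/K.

V_n = √(4kTRB)
4kTRB = 4 × 1.38×10⁻²³ × 364 × 5.00×10¹ × 7.13×10⁶ = 7.16×10⁻¹² V²
V_n = √(7.16×10⁻¹²) = 2.68×10⁻⁶ V = 2.68 µV

2.68 µV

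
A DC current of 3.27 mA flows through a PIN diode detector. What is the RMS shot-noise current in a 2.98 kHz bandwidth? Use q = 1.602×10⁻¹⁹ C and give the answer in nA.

I_n = √(2qI·B)
2qI·B = 2 × 1.602×10⁻¹⁹ × 3.27×10⁻³ × 2.98×10³ = 3.12×10⁻¹⁸ A²
I_n = √(3.12×10⁻¹⁸) = 1.77×10⁻⁹ A = 1.77 nA

1.77 nA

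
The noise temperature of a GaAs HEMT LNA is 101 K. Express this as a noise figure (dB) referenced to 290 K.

1.30 dB

F = 1 + T_e/T₀ = 1 + 101/290 = 1.34828
NF = 10 log₁₀(1.34828) = 1.30 dB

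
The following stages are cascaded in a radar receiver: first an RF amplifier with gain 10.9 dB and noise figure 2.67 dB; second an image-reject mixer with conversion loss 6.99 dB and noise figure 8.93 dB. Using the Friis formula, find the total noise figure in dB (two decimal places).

3.81 dB

Convert to linear (a loss of L dB is a gain of −L dB): F_i = 10^(NF_i/10), G_i = 10^(G_i,dB/10)
  Stage 1: F_1 = 10^(2.67/10) = 1.849, G_1 = 10^(10.9/10) = 12.30
  Stage 2: F_2 = 10^(8.93/10) = 7.816, G_2 = 10^(−6.99/10) = 0.2000
Friis cascade:
  F = 1.849 + (7.816 − 1)/12.30 = 2.403
NF = 10 log₁₀(2.403) = 3.81 dB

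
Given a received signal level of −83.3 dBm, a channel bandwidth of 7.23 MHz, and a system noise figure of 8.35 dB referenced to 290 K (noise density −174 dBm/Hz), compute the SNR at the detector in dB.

Noise floor: N = −174 + 10 log₁₀(B) + NF
10 log₁₀(7.23×10⁶) = 68.59 dB
N = −174 + 68.59 + 8.35 = −97.06 dBm
SNR = P_sig − N = −83.3 − (−97.06) = 13.76 dB → 13.8 dB

13.8 dB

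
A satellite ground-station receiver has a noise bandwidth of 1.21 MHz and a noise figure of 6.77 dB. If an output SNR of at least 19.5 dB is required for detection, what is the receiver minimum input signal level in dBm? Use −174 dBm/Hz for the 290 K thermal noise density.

Sensitivity = −174 + 10 log₁₀(B) + NF + SNR_min
= −174 + 60.83 + 6.77 + 19.5
= −86.90 dBm → −86.9 dBm

−86.9 dBm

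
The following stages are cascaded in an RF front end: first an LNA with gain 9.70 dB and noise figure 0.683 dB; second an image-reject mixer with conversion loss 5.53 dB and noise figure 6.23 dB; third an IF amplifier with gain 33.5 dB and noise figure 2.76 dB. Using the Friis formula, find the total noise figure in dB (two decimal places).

2.68 dB

Convert to linear (a loss of L dB is a gain of −L dB): F_i = 10^(NF_i/10), G_i = 10^(G_i,dB/10)
  Stage 1: F_1 = 10^(0.683/10) = 1.170, G_1 = 10^(9.70/10) = 9.333
  Stage 2: F_2 = 10^(6.23/10) = 4.198, G_2 = 10^(−5.53/10) = 0.2799
  Stage 3: F_3 = 10^(2.76/10) = 1.888, G_3 = 10^(33.5/10) = 2239
Friis cascade:
  F = 1.170 + (4.198 − 1)/9.333 + (1.888 − 1)/2.612 = 1.853
NF = 10 log₁₀(1.853) = 2.68 dB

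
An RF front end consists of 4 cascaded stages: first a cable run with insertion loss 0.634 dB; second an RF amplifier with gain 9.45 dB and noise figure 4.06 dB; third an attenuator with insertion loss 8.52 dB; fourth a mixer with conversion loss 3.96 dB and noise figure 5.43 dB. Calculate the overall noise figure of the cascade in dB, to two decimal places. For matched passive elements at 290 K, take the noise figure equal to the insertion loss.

7.84 dB

Convert to linear (a loss of L dB is a gain of −L dB): F_i = 10^(NF_i/10), G_i = 10^(G_i,dB/10)
  Stage 1: F_1 = 10^(0.634/10) = 1.157, G_1 = 10^(−0.634/10) = 0.8642
  Stage 2: F_2 = 10^(4.06/10) = 2.547, G_2 = 10^(9.45/10) = 8.810
  Stage 3: F_3 = 10^(8.52/10) = 7.112, G_3 = 10^(−8.52/10) = 0.1406
  Stage 4: F_4 = 10^(5.43/10) = 3.491, G_4 = 10^(−3.96/10) = 0.4018
Friis cascade:
  F = 1.157 + (2.547 − 1)/0.8642 + (7.112 − 1)/7.614 + (3.491 − 1)/1.071 = 6.077
NF = 10 log₁₀(6.077) = 7.84 dB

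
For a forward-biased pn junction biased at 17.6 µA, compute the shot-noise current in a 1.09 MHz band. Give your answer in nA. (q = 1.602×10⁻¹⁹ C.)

2.48 nA

I_n = √(2qI·B)
2qI·B = 2 × 1.602×10⁻¹⁹ × 1.76×10⁻⁵ × 1.09×10⁶ = 6.15×10⁻¹⁸ A²
I_n = √(6.15×10⁻¹⁸) = 2.48×10⁻⁹ A = 2.48 nA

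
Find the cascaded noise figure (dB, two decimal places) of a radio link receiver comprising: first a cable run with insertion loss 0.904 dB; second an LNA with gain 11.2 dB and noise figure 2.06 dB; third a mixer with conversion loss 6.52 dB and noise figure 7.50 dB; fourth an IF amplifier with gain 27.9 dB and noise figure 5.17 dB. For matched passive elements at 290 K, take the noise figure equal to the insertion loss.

5.28 dB

Convert to linear (a loss of L dB is a gain of −L dB): F_i = 10^(NF_i/10), G_i = 10^(G_i,dB/10)
  Stage 1: F_1 = 10^(0.904/10) = 1.231, G_1 = 10^(−0.904/10) = 0.8121
  Stage 2: F_2 = 10^(2.06/10) = 1.607, G_2 = 10^(11.2/10) = 13.18
  Stage 3: F_3 = 10^(7.50/10) = 5.623, G_3 = 10^(−6.52/10) = 0.2228
  Stage 4: F_4 = 10^(5.17/10) = 3.289, G_4 = 10^(27.9/10) = 616.6
Friis cascade:
  F = 1.231 + (1.607 − 1)/0.8121 + (5.623 − 1)/10.71 + (3.289 − 1)/2.386 = 3.370
NF = 10 log₁₀(3.370) = 5.28 dB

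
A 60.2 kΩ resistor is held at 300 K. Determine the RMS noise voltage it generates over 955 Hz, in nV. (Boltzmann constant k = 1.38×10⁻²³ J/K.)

976 nV

V_n = √(4kTRB)
4kTRB = 4 × 1.38×10⁻²³ × 300 × 6.02×10⁴ × 9.55×10² = 9.52×10⁻¹³ V²
V_n = √(9.52×10⁻¹³) = 9.76×10⁻⁷ V = 976 nV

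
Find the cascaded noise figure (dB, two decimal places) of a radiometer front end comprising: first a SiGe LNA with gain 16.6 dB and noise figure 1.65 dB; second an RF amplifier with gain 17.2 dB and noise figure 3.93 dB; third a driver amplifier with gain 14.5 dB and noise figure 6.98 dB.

1.75 dB

Convert to linear (a loss of L dB is a gain of −L dB): F_i = 10^(NF_i/10), G_i = 10^(G_i,dB/10)
  Stage 1: F_1 = 10^(1.65/10) = 1.462, G_1 = 10^(16.6/10) = 45.71
  Stage 2: F_2 = 10^(3.93/10) = 2.472, G_2 = 10^(17.2/10) = 52.48
  Stage 3: F_3 = 10^(6.98/10) = 4.989, G_3 = 10^(14.5/10) = 28.18
Friis cascade:
  F = 1.462 + (2.472 − 1)/45.71 + (4.989 − 1)/2399 = 1.496
NF = 10 log₁₀(1.496) = 1.75 dB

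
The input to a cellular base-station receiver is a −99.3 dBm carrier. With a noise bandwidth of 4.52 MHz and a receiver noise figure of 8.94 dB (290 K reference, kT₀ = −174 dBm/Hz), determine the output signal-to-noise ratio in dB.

−0.8 dB

Noise floor: N = −174 + 10 log₁₀(B) + NF
10 log₁₀(4.52×10⁶) = 66.55 dB
N = −174 + 66.55 + 8.94 = −98.51 dBm
SNR = P_sig − N = −99.3 − (−98.51) = −0.79 dB → −0.8 dB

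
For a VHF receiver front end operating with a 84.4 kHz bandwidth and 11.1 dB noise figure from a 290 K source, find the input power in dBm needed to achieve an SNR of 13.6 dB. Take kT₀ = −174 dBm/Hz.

Sensitivity = −174 + 10 log₁₀(B) + NF + SNR_min
= −174 + 49.26 + 11.1 + 13.6
= −100.04 dBm → −100.0 dBm

−100.0 dBm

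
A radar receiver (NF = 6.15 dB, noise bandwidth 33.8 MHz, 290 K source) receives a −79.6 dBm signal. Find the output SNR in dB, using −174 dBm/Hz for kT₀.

13.0 dB

Noise floor: N = −174 + 10 log₁₀(B) + NF
10 log₁₀(3.38×10⁷) = 75.29 dB
N = −174 + 75.29 + 6.15 = −92.56 dBm
SNR = P_sig − N = −79.6 − (−92.56) = 12.96 dB → 13.0 dB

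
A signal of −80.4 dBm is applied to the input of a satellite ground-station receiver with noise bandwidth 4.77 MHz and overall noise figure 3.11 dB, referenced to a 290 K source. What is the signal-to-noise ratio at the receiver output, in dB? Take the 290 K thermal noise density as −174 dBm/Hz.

Noise floor: N = −174 + 10 log₁₀(B) + NF
10 log₁₀(4.77×10⁶) = 66.79 dB
N = −174 + 66.79 + 3.11 = −104.10 dBm
SNR = P_sig − N = −80.4 − (−104.10) = 23.70 dB → 23.7 dB

23.7 dB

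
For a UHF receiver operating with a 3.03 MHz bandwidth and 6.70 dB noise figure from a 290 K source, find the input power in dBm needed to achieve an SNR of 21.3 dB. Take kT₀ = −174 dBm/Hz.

−81.2 dBm

Sensitivity = −174 + 10 log₁₀(B) + NF + SNR_min
= −174 + 64.81 + 6.70 + 21.3
= −81.19 dBm → −81.2 dBm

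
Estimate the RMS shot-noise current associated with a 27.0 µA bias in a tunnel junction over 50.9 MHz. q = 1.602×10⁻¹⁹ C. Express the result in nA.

21.0 nA

I_n = √(2qI·B)
2qI·B = 2 × 1.602×10⁻¹⁹ × 2.70×10⁻⁵ × 5.09×10⁷ = 4.40×10⁻¹⁶ A²
I_n = √(4.40×10⁻¹⁶) = 2.10×10⁻⁸ A = 21.0 nA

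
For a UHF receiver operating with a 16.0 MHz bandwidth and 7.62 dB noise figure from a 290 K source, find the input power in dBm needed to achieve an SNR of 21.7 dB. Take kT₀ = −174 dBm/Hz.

−72.6 dBm

Sensitivity = −174 + 10 log₁₀(B) + NF + SNR_min
= −174 + 72.04 + 7.62 + 21.7
= −72.64 dBm → −72.6 dBm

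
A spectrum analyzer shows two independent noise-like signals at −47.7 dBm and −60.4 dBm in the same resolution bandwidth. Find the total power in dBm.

Convert to linear, add, convert back:
P₁ = 1.70×10⁻⁸ W, P₂ = 9.12×10⁻¹⁰ W
P_tot = 1.79×10⁻⁸ W → 10 log₁₀(P_tot / 10⁻³) = −47.5 dBm

−47.5 dBm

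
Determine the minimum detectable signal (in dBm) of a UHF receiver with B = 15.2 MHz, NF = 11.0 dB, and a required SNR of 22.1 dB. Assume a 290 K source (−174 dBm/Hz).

−69.1 dBm

Sensitivity = −174 + 10 log₁₀(B) + NF + SNR_min
= −174 + 71.82 + 11.0 + 22.1
= −69.08 dBm → −69.1 dBm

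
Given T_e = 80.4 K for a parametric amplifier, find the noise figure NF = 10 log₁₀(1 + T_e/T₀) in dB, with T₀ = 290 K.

F = 1 + T_e/T₀ = 1 + 80.4/290 = 1.27724
NF = 10 log₁₀(1.27724) = 1.06 dB

1.06 dB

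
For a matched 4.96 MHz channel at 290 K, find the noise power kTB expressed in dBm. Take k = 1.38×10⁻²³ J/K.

P_n = kTB = 1.38×10⁻²³ × 290 × 4.96×10⁶ = 1.98×10⁻¹⁴ W
In dBm: 10 log₁₀(1.98×10⁻¹⁴ / 10⁻³) = −107.0 dBm

−107.0 dBm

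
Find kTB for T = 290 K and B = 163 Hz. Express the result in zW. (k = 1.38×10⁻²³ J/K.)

652 zW

P_n = kTB = 1.38×10⁻²³ × 290 × 1.63×10² = 6.52×10⁻¹⁹ W = 652 zW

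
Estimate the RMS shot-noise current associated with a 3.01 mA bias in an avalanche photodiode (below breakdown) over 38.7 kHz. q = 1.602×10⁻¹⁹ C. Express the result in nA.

6.11 nA

I_n = √(2qI·B)
2qI·B = 2 × 1.602×10⁻¹⁹ × 3.01×10⁻³ × 3.87×10⁴ = 3.73×10⁻¹⁷ A²
I_n = √(3.73×10⁻¹⁷) = 6.11×10⁻⁹ A = 6.11 nA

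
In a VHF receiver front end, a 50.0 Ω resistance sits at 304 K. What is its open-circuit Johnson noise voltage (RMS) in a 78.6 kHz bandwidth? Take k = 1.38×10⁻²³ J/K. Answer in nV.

257 nV

V_n = √(4kTRB)
4kTRB = 4 × 1.38×10⁻²³ × 304 × 5.00×10¹ × 7.86×10⁴ = 6.59×10⁻¹⁴ V²
V_n = √(6.59×10⁻¹⁴) = 2.57×10⁻⁷ V = 257 nV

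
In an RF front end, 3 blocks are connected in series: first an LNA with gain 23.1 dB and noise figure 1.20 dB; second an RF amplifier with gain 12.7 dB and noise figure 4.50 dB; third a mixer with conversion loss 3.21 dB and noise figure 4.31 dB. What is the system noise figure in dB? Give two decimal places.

1.23 dB

Convert to linear (a loss of L dB is a gain of −L dB): F_i = 10^(NF_i/10), G_i = 10^(G_i,dB/10)
  Stage 1: F_1 = 10^(1.20/10) = 1.318, G_1 = 10^(23.1/10) = 204.2
  Stage 2: F_2 = 10^(4.50/10) = 2.818, G_2 = 10^(12.7/10) = 18.62
  Stage 3: F_3 = 10^(4.31/10) = 2.698, G_3 = 10^(−3.21/10) = 0.4775
Friis cascade:
  F = 1.318 + (2.818 − 1)/204.2 + (2.698 − 1)/3802 = 1.328
NF = 10 log₁₀(1.328) = 1.23 dB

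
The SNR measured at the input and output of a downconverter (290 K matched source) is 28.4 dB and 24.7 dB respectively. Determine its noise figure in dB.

NF (dB) = SNR_in(dB) − SNR_out(dB) when the source is at T₀
NF = 28.4 − 24.7 = 3.7 dB

3.7 dB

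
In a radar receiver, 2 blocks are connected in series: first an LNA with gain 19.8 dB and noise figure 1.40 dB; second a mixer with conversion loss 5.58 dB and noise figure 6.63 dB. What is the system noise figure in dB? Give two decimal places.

Convert to linear (a loss of L dB is a gain of −L dB): F_i = 10^(NF_i/10), G_i = 10^(G_i,dB/10)
  Stage 1: F_1 = 10^(1.40/10) = 1.380, G_1 = 10^(19.8/10) = 95.50
  Stage 2: F_2 = 10^(6.63/10) = 4.603, G_2 = 10^(−5.58/10) = 0.2767
Friis cascade:
  F = 1.380 + (4.603 − 1)/95.50 = 1.418
NF = 10 log₁₀(1.418) = 1.52 dB

1.52 dB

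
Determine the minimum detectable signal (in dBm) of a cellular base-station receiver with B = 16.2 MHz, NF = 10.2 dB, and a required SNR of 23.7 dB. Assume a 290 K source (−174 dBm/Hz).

Sensitivity = −174 + 10 log₁₀(B) + NF + SNR_min
= −174 + 72.1 + 10.2 + 23.7
= −68.0 dBm → −68.0 dBm

−68.0 dBm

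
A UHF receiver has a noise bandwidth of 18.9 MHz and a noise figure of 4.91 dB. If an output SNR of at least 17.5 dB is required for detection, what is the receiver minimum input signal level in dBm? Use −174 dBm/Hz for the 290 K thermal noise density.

Sensitivity = −174 + 10 log₁₀(B) + NF + SNR_min
= −174 + 72.76 + 4.91 + 17.5
= −78.83 dBm → −78.8 dBm

−78.8 dBm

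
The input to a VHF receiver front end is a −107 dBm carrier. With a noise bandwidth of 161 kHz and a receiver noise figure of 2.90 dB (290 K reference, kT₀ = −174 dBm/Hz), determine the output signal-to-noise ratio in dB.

12.0 dB

Noise floor: N = −174 + 10 log₁₀(B) + NF
10 log₁₀(1.61×10⁵) = 52.07 dB
N = −174 + 52.07 + 2.90 = −119.03 dBm
SNR = P_sig − N = −107 − (−119.03) = 12.03 dB → 12.0 dB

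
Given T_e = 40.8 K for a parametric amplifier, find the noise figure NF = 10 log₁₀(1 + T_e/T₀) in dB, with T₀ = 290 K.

F = 1 + T_e/T₀ = 1 + 40.8/290 = 1.14069
NF = 10 log₁₀(1.14069) = 0.572 dB

0.572 dB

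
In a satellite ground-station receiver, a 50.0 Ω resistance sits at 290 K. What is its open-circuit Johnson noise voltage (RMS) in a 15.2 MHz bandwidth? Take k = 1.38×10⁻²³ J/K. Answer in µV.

V_n = √(4kTRB)
4kTRB = 4 × 1.38×10⁻²³ × 290 × 5.00×10¹ × 1.52×10⁷ = 1.22×10⁻¹¹ V²
V_n = √(1.22×10⁻¹¹) = 3.49×10⁻⁶ V = 3.49 µV

3.49 µV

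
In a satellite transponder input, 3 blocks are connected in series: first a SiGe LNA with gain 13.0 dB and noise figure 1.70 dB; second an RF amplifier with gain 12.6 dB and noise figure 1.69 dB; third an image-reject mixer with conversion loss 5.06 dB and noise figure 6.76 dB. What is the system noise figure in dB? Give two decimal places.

1.80 dB

Convert to linear (a loss of L dB is a gain of −L dB): F_i = 10^(NF_i/10), G_i = 10^(G_i,dB/10)
  Stage 1: F_1 = 10^(1.70/10) = 1.479, G_1 = 10^(13.0/10) = 19.95
  Stage 2: F_2 = 10^(1.69/10) = 1.476, G_2 = 10^(12.6/10) = 18.20
  Stage 3: F_3 = 10^(6.76/10) = 4.742, G_3 = 10^(−5.06/10) = 0.3119
Friis cascade:
  F = 1.479 + (1.476 − 1)/19.95 + (4.742 − 1)/363.1 = 1.513
NF = 10 log₁₀(1.513) = 1.80 dB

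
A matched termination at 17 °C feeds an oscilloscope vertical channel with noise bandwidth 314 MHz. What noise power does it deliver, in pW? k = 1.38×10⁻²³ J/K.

1.26 pW

T = 17 °C + 273.15 = 290.15 K
P_n = kTB = 1.38×10⁻²³ × 290.15 × 3.14×10⁸ = 1.26×10⁻¹² W = 1.26 pW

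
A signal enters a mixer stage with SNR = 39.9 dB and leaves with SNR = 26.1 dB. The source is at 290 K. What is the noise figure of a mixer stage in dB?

13.8 dB

NF (dB) = SNR_in(dB) − SNR_out(dB) when the source is at T₀
NF = 39.9 − 26.1 = 13.8 dB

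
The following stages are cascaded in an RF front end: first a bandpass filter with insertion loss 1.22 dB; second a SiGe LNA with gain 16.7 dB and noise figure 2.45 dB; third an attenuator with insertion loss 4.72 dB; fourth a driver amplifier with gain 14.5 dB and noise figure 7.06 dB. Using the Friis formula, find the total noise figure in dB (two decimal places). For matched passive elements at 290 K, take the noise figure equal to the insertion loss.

4.36 dB

Convert to linear (a loss of L dB is a gain of −L dB): F_i = 10^(NF_i/10), G_i = 10^(G_i,dB/10)
  Stage 1: F_1 = 10^(1.22/10) = 1.324, G_1 = 10^(−1.22/10) = 0.7551
  Stage 2: F_2 = 10^(2.45/10) = 1.758, G_2 = 10^(16.7/10) = 46.77
  Stage 3: F_3 = 10^(4.72/10) = 2.965, G_3 = 10^(−4.72/10) = 0.3373
  Stage 4: F_4 = 10^(7.06/10) = 5.082, G_4 = 10^(14.5/10) = 28.18
Friis cascade:
  F = 1.324 + (1.758 − 1)/0.7551 + (2.965 − 1)/35.32 + (5.082 − 1)/11.91 = 2.726
NF = 10 log₁₀(2.726) = 4.36 dB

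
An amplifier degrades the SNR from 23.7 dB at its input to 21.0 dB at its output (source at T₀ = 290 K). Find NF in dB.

NF (dB) = SNR_in(dB) − SNR_out(dB) when the source is at T₀
NF = 23.7 − 21.0 = 2.7 dB

2.7 dB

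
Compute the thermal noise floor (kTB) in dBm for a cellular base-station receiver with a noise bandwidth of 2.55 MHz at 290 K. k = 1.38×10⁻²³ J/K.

−109.9 dBm

P_n = kTB = 1.38×10⁻²³ × 290 × 2.55×10⁶ = 1.02×10⁻¹⁴ W
In dBm: 10 log₁₀(1.02×10⁻¹⁴ / 10⁻³) = −109.9 dBm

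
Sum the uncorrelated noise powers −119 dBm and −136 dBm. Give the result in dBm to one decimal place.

Convert to linear, add, convert back:
P₁ = 1.26×10⁻¹⁵ W, P₂ = 2.51×10⁻¹⁷ W
P_tot = 1.28×10⁻¹⁵ W → 10 log₁₀(P_tot / 10⁻³) = −118.9 dBm

−118.9 dBm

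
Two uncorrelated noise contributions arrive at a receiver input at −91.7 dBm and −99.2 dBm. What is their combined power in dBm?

−91.0 dBm

Convert to linear, add, convert back:
P₁ = 6.76×10⁻¹³ W, P₂ = 1.20×10⁻¹³ W
P_tot = 7.96×10⁻¹³ W → 10 log₁₀(P_tot / 10⁻³) = −91.0 dBm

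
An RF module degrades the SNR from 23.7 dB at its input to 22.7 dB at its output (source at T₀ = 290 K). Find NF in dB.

NF (dB) = SNR_in(dB) − SNR_out(dB) when the source is at T₀
NF = 23.7 − 22.7 = 1.0 dB

1.0 dB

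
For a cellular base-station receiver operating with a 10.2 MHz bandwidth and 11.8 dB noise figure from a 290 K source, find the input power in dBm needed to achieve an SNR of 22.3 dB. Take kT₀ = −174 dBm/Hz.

−69.8 dBm

Sensitivity = −174 + 10 log₁₀(B) + NF + SNR_min
= −174 + 70.09 + 11.8 + 22.3
= −69.81 dBm → −69.8 dBm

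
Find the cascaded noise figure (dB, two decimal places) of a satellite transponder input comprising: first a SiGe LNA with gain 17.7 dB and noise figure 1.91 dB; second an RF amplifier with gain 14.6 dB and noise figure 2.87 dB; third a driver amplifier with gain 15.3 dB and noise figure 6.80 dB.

Convert to linear (a loss of L dB is a gain of −L dB): F_i = 10^(NF_i/10), G_i = 10^(G_i,dB/10)
  Stage 1: F_1 = 10^(1.91/10) = 1.552, G_1 = 10^(17.7/10) = 58.88
  Stage 2: F_2 = 10^(2.87/10) = 1.936, G_2 = 10^(14.6/10) = 28.84
  Stage 3: F_3 = 10^(6.80/10) = 4.786, G_3 = 10^(15.3/10) = 33.88
Friis cascade:
  F = 1.552 + (1.936 − 1)/58.88 + (4.786 − 1)/1698 = 1.571
NF = 10 log₁₀(1.571) = 1.96 dB

1.96 dB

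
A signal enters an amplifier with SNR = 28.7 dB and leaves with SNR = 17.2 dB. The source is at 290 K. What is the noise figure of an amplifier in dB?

NF (dB) = SNR_in(dB) − SNR_out(dB) when the source is at T₀
NF = 28.7 − 17.2 = 11.5 dB

11.5 dB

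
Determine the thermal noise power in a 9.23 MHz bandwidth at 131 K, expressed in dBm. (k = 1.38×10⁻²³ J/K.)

−107.8 dBm

P_n = kTB = 1.38×10⁻²³ × 131 × 9.23×10⁶ = 1.67×10⁻¹⁴ W
In dBm: 10 log₁₀(1.67×10⁻¹⁴ / 10⁻³) = −107.8 dBm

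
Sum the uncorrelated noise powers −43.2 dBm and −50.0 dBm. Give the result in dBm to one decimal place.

Convert to linear, add, convert back:
P₁ = 4.79×10⁻⁸ W, P₂ = 1.00×10⁻⁸ W
P_tot = 5.79×10⁻⁸ W → 10 log₁₀(P_tot / 10⁻³) = −42.4 dBm

−42.4 dBm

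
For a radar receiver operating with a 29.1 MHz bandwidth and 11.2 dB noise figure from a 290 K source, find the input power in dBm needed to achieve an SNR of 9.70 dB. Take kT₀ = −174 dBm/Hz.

Sensitivity = −174 + 10 log₁₀(B) + NF + SNR_min
= −174 + 74.64 + 11.2 + 9.70
= −78.46 dBm → −78.5 dBm

−78.5 dBm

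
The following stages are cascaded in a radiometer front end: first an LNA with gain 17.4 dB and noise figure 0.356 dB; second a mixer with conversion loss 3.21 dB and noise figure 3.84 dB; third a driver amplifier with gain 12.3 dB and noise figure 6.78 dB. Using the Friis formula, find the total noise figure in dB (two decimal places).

0.99 dB

Convert to linear (a loss of L dB is a gain of −L dB): F_i = 10^(NF_i/10), G_i = 10^(G_i,dB/10)
  Stage 1: F_1 = 10^(0.356/10) = 1.085, G_1 = 10^(17.4/10) = 54.95
  Stage 2: F_2 = 10^(3.84/10) = 2.421, G_2 = 10^(−3.21/10) = 0.4775
  Stage 3: F_3 = 10^(6.78/10) = 4.764, G_3 = 10^(12.3/10) = 16.98
Friis cascade:
  F = 1.085 + (2.421 − 1)/54.95 + (4.764 − 1)/26.24 = 1.255
NF = 10 log₁₀(1.255) = 0.99 dB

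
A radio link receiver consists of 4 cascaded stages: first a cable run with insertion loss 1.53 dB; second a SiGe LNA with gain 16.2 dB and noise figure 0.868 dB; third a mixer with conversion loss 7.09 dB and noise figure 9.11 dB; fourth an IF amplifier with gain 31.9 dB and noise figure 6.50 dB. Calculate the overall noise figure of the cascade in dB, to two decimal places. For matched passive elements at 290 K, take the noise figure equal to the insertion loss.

Convert to linear (a loss of L dB is a gain of −L dB): F_i = 10^(NF_i/10), G_i = 10^(G_i,dB/10)
  Stage 1: F_1 = 10^(1.53/10) = 1.422, G_1 = 10^(−1.53/10) = 0.7031
  Stage 2: F_2 = 10^(0.868/10) = 1.221, G_2 = 10^(16.2/10) = 41.69
  Stage 3: F_3 = 10^(9.11/10) = 8.147, G_3 = 10^(−7.09/10) = 0.1954
  Stage 4: F_4 = 10^(6.50/10) = 4.467, G_4 = 10^(31.9/10) = 1549
Friis cascade:
  F = 1.422 + (1.221 − 1)/0.7031 + (8.147 − 1)/29.31 + (4.467 − 1)/5.728 = 2.586
NF = 10 log₁₀(2.586) = 4.13 dB

4.13 dB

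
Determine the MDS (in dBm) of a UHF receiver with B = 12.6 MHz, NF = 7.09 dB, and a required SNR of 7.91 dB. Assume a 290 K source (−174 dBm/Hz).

−88.0 dBm

Sensitivity = −174 + 10 log₁₀(B) + NF + SNR_min
= −174 + 71 + 7.09 + 7.91
= −88.00 dBm → −88.0 dBm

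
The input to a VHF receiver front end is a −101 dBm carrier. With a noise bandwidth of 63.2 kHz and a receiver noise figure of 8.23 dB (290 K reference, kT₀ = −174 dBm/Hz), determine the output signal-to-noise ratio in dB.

16.8 dB

Noise floor: N = −174 + 10 log₁₀(B) + NF
10 log₁₀(6.32×10⁴) = 48.01 dB
N = −174 + 48.01 + 8.23 = −117.76 dBm
SNR = P_sig − N = −101 − (−117.76) = 16.76 dB → 16.8 dB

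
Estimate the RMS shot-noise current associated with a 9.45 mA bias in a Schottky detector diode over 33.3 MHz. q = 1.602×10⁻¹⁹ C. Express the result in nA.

318 nA

I_n = √(2qI·B)
2qI·B = 2 × 1.602×10⁻¹⁹ × 9.45×10⁻³ × 3.33×10⁷ = 1.01×10⁻¹³ A²
I_n = √(1.01×10⁻¹³) = 3.18×10⁻⁷ A = 318 nA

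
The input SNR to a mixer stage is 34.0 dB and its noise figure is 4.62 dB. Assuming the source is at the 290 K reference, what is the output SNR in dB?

By definition F = SNR_in/SNR_out, so in dB: SNR_out = SNR_in − NF
SNR_out = 34.0 − 4.62 = 29.38 dB

29.38 dB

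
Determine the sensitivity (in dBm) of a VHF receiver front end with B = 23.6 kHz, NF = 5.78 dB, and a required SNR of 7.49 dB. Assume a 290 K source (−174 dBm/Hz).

Sensitivity = −174 + 10 log₁₀(B) + NF + SNR_min
= −174 + 43.73 + 5.78 + 7.49
= −117.00 dBm → −117.0 dBm

−117.0 dBm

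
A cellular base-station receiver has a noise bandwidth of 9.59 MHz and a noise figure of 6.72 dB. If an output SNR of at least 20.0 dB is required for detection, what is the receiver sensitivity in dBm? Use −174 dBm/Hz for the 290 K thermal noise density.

Sensitivity = −174 + 10 log₁₀(B) + NF + SNR_min
= −174 + 69.82 + 6.72 + 20.0
= −77.46 dBm → −77.5 dBm

−77.5 dBm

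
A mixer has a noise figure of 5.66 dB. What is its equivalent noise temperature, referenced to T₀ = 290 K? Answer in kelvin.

F = 10^(5.66/10) = 3.68129
T_e = (F − 1)·T₀ = (3.68129 − 1) × 290 = 778 K

778 K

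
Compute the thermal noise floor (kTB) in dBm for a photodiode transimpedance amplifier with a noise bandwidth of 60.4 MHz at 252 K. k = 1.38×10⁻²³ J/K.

−96.8 dBm

P_n = kTB = 1.38×10⁻²³ × 252 × 6.04×10⁷ = 2.10×10⁻¹³ W
In dBm: 10 log₁₀(2.10×10⁻¹³ / 10⁻³) = −96.8 dBm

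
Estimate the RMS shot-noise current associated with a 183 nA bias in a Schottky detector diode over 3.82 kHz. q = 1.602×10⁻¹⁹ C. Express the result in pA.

15.0 pA

I_n = √(2qI·B)
2qI·B = 2 × 1.602×10⁻¹⁹ × 1.83×10⁻⁷ × 3.82×10³ = 2.24×10⁻²² A²
I_n = √(2.24×10⁻²²) = 1.50×10⁻¹¹ A = 15.0 pA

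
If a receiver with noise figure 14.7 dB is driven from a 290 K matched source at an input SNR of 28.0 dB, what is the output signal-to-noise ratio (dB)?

13.3 dB

By definition F = SNR_in/SNR_out, so in dB: SNR_out = SNR_in − NF
SNR_out = 28.0 − 14.7 = 13.3 dB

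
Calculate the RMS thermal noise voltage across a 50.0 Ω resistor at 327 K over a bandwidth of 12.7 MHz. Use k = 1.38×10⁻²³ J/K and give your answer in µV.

V_n = √(4kTRB)
4kTRB = 4 × 1.38×10⁻²³ × 327 × 5.00×10¹ × 1.27×10⁷ = 1.15×10⁻¹¹ V²
V_n = √(1.15×10⁻¹¹) = 3.39×10⁻⁶ V = 3.39 µV

3.39 µV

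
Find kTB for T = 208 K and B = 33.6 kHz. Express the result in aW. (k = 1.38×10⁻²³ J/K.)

P_n = kTB = 1.38×10⁻²³ × 208 × 3.36×10⁴ = 9.64×10⁻¹⁷ W = 96.4 aW

96.4 aW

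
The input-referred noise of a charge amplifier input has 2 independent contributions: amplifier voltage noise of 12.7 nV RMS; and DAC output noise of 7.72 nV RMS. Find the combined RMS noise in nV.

14.9 nV

Uncorrelated sources add in power (mean-square): V_tot = √(ΣV_i²)
V_tot = √[(1.27×10⁻⁸)² + (7.72×10⁻⁹)²] = 1.49×10⁻⁸ V = 14.9 nV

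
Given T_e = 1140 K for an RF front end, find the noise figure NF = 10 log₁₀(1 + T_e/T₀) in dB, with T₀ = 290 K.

F = 1 + T_e/T₀ = 1 + 1140/290 = 4.93103
NF = 10 log₁₀(4.93103) = 6.93 dB

6.93 dB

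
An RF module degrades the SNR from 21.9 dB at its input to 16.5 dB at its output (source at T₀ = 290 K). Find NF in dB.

NF (dB) = SNR_in(dB) − SNR_out(dB) when the source is at T₀
NF = 21.9 − 16.5 = 5.4 dB

5.4 dB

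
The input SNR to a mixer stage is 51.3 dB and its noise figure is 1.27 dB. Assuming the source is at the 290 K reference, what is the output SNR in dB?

By definition F = SNR_in/SNR_out, so in dB: SNR_out = SNR_in − NF
SNR_out = 51.3 − 1.27 = 50.03 dB

50.03 dB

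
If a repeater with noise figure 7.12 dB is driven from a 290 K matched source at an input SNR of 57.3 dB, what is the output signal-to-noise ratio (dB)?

By definition F = SNR_in/SNR_out, so in dB: SNR_out = SNR_in − NF
SNR_out = 57.3 − 7.12 = 50.18 dB

50.18 dB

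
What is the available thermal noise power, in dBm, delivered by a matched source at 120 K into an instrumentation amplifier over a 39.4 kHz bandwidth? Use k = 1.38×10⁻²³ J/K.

−131.9 dBm

P_n = kTB = 1.38×10⁻²³ × 120 × 3.94×10⁴ = 6.52×10⁻¹⁷ W
In dBm: 10 log₁₀(6.52×10⁻¹⁷ / 10⁻³) = −131.9 dBm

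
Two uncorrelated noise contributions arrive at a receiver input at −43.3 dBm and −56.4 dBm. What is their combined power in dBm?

−43.1 dBm

Convert to linear, add, convert back:
P₁ = 4.68×10⁻⁸ W, P₂ = 2.29×10⁻⁹ W
P_tot = 4.91×10⁻⁸ W → 10 log₁₀(P_tot / 10⁻³) = −43.1 dBm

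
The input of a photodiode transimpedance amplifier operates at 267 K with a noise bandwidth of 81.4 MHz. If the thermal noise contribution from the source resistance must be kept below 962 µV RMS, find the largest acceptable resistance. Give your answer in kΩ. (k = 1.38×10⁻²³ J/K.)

771 kΩ

Johnson–Nyquist: V_n = √(4kTRB) ⇒ R = V_n² / (4kTB)
4kTB = 4 × 1.38×10⁻²³ × 267 × 8.14×10⁷ = 1.20×10⁻¹²
R = (9.62×10⁻⁴)² / 1.20×10⁻¹² = 7.71×10⁵ Ω = 771 kΩ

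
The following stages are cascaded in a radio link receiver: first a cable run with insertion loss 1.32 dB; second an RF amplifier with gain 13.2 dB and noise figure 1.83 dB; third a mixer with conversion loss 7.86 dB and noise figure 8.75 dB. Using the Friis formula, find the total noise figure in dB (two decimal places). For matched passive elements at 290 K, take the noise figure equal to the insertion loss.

Convert to linear (a loss of L dB is a gain of −L dB): F_i = 10^(NF_i/10), G_i = 10^(G_i,dB/10)
  Stage 1: F_1 = 10^(1.32/10) = 1.355, G_1 = 10^(−1.32/10) = 0.7379
  Stage 2: F_2 = 10^(1.83/10) = 1.524, G_2 = 10^(13.2/10) = 20.89
  Stage 3: F_3 = 10^(8.75/10) = 7.499, G_3 = 10^(−7.86/10) = 0.1637
Friis cascade:
  F = 1.355 + (1.524 − 1)/0.7379 + (7.499 − 1)/15.42 = 2.487
NF = 10 log₁₀(2.487) = 3.96 dB

3.96 dB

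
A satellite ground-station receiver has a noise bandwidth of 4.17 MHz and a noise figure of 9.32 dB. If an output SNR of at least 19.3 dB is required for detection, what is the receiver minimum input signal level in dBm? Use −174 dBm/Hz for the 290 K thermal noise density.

−79.2 dBm

Sensitivity = −174 + 10 log₁₀(B) + NF + SNR_min
= −174 + 66.2 + 9.32 + 19.3
= −79.18 dBm → −79.2 dBm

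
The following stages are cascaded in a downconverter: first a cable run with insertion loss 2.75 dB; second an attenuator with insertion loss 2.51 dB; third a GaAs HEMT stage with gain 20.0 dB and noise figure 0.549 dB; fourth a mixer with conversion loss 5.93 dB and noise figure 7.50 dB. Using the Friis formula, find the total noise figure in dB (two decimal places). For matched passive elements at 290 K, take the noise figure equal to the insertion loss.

Convert to linear (a loss of L dB is a gain of −L dB): F_i = 10^(NF_i/10), G_i = 10^(G_i,dB/10)
  Stage 1: F_1 = 10^(2.75/10) = 1.884, G_1 = 10^(−2.75/10) = 0.5309
  Stage 2: F_2 = 10^(2.51/10) = 1.782, G_2 = 10^(−2.51/10) = 0.5610
  Stage 3: F_3 = 10^(0.549/10) = 1.135, G_3 = 10^(20.0/10) = 100.0
  Stage 4: F_4 = 10^(7.50/10) = 5.623, G_4 = 10^(−5.93/10) = 0.2553
Friis cascade:
  F = 1.884 + (1.782 − 1)/0.5309 + (1.135 − 1)/0.2979 + (5.623 − 1)/29.79 = 3.965
NF = 10 log₁₀(3.965) = 5.98 dB

5.98 dB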